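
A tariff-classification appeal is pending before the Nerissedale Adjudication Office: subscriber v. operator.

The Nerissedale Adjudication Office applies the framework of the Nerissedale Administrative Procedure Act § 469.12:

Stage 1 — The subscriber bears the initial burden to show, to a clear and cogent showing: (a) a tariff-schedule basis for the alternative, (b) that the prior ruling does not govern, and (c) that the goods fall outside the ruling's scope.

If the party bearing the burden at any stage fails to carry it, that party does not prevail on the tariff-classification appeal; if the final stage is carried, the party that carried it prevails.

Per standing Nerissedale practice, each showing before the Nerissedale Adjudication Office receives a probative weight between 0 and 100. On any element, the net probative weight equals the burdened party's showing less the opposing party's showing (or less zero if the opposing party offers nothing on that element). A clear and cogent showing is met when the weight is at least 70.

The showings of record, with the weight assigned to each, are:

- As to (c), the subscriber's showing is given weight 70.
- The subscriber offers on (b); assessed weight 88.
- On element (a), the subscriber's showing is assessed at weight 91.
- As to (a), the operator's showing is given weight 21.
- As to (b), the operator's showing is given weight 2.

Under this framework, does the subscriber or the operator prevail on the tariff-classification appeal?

subscriber

At Stage 1 the subscriber must meet a clear and cogent showing (weight is at least 70): on (a) the weight is 91 less the opposing 21 gives net 70, which does reach 70, so (a) meets the standard; on (b) the weight is 88 less the opposing 2 gives net 86, which does reach 70, so (b) meets the standard; on (c) the weight is 70, ≥ 70, so (c) meets the standard.
  Stage 1 carried; the final stage is satisfied.
Every stage carried; the subscriber prevails.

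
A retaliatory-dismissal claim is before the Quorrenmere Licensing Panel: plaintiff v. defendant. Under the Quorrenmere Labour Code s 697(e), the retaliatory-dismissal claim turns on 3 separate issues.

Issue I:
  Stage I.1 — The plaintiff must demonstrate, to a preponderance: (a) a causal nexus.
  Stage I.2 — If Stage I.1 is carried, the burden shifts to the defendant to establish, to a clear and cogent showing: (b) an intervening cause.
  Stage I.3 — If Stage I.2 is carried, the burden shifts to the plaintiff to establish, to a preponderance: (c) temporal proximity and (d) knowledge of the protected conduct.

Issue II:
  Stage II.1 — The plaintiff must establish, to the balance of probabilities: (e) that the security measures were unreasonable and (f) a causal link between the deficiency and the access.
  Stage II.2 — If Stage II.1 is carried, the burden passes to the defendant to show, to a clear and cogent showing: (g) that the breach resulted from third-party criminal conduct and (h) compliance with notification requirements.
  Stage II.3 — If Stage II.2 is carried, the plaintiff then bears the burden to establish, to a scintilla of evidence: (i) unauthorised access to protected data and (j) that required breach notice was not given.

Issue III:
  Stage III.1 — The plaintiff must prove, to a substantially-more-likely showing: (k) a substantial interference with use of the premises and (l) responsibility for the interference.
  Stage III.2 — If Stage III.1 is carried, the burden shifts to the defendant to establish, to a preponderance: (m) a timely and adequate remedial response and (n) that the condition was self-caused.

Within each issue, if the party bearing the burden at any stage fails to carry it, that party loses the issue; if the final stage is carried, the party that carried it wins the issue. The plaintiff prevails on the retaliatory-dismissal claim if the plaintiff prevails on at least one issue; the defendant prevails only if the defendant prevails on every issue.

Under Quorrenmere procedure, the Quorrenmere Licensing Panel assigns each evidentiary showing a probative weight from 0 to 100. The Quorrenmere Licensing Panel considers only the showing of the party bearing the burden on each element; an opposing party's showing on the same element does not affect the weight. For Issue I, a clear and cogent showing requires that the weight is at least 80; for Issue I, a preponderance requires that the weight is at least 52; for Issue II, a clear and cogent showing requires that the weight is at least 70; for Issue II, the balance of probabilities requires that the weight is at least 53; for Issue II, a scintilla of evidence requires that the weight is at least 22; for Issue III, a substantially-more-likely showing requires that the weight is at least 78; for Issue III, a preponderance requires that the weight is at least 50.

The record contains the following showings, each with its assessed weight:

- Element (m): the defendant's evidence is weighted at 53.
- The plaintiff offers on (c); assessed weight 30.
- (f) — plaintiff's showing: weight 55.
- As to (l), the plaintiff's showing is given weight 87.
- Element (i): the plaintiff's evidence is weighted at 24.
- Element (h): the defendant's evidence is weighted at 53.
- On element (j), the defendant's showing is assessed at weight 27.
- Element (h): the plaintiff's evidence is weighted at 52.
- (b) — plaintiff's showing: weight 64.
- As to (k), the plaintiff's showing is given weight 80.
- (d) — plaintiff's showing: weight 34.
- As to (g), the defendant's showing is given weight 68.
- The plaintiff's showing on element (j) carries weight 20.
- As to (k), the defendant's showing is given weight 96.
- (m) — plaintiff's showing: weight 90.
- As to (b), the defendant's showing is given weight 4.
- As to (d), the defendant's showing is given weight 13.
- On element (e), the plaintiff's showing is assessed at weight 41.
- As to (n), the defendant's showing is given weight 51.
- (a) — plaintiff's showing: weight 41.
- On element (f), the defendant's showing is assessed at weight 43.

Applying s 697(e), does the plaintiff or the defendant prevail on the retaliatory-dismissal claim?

defendant

— Issue I —
At Stage I.1 the plaintiff must meet a preponderance (weight is at least 52): on (a) the weight is 41, < 52, so (a) does not meet the standard.
  The plaintiff does not carry Stage I.1.
The analysis ends at Stage I.1; the defendant prevails on this issue.
— Issue II —
At Stage II.1 the plaintiff must meet the balance of probabilities (weight is at least 53): on (e) the weight is 41, which does not reach 53, so (e) does not meet the standard; on (f) the weight is 55 (the defendant's 43 is given no effect), which does reach 53, so (f) meets the standard.
  Not every element is met, so the plaintiff fails to carry Stage II.1.
The defendant prevails on this issue.
— Issue III —
Stage III.1 (plaintiff, a substantially-more-likely showing, weight is at least 78): (k) 80 (defendant's 96 disregarded) ≥ 78 — meets; (l) 87 ≥ 78 — meets.
  The plaintiff carries Stage III.1; the defendant now bears the burden.
Stage III.2 (defendant, a preponderance, weight is at least 50): (m) 53 (plaintiff's 90 disregarded) ≥ 50 — meets; (n) 51 ≥ 50 — meets.
  The defendant carries the last stage.
All stages carried — the defendant prevails on this issue.
Per-issue: Issue I → defendant; Issue II → defendant; Issue III → defendant. The plaintiff must prevail on at least one issue; overall, the defendant prevails.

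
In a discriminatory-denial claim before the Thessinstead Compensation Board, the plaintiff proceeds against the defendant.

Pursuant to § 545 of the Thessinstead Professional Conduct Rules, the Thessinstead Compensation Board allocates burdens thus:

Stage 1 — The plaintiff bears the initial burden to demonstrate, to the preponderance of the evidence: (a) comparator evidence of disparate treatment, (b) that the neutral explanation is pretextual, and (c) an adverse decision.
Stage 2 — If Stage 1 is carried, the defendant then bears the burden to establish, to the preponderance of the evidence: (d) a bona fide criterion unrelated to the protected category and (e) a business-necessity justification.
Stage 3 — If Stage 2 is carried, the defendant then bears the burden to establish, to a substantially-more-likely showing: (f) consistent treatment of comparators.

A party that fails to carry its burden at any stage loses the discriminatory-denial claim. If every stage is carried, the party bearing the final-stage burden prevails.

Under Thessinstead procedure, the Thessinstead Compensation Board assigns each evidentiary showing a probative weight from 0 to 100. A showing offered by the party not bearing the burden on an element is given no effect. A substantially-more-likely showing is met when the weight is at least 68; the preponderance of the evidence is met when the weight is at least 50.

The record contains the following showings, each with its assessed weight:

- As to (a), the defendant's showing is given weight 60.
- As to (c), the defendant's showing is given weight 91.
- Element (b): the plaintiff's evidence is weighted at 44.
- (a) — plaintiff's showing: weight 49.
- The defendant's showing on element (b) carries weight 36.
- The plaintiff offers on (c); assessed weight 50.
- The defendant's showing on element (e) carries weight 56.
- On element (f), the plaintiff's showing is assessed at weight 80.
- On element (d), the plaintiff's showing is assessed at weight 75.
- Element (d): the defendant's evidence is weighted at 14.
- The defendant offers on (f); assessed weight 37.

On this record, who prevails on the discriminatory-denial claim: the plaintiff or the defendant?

Stage 1 (plaintiff, the preponderance of the evidence, weight is at least 50): (a) 49 (defendant's 60 disregarded) < 50 — fails; (b) 44 (defendant's 36 disregarded) < 50 — fails; (c) 50 (defendant's 91 disregarded) ≥ 50 — meets.
  Stage 1 not carried; the plaintiff fails its burden.
So the defendant prevails.

defendant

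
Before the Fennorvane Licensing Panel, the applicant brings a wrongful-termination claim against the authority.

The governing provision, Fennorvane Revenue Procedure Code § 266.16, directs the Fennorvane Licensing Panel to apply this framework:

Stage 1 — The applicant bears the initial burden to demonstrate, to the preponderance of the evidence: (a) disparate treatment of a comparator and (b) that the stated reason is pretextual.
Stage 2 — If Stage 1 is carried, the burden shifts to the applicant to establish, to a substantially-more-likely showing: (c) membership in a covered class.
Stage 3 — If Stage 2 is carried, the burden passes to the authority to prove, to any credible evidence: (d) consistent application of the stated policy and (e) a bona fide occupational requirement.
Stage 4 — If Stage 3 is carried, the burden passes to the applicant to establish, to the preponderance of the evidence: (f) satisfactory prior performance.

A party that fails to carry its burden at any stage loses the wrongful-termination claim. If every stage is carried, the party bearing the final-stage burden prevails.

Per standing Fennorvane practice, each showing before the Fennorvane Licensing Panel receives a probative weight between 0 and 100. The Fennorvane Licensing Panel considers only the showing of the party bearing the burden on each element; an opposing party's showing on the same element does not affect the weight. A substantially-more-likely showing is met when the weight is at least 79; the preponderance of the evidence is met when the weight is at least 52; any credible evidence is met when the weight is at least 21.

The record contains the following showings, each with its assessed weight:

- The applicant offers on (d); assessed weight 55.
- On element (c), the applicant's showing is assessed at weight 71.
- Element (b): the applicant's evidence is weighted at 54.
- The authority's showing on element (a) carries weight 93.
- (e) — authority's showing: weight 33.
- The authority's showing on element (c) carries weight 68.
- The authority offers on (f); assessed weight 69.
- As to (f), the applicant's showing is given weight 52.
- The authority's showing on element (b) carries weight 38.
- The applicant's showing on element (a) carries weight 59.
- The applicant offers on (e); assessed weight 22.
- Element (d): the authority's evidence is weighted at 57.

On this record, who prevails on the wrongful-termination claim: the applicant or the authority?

authority

Stage 1 — burden on applicant; standard: the preponderance of the evidence (weight is at least 52).
    (a): 59 (authority's 93 disregarded) ≥ 52 [met]
    (b): 54 (authority's 38 disregarded) ≥ 52 [met]
  All elements met. The applicant retains the burden for Stage 2.
Stage 2 — burden on applicant; standard: a substantially-more-likely showing (weight is at least 79).
    (c): 71 (authority's 68 disregarded) < 79 [not met]
  Not every element is met, so the applicant fails to carry Stage 2.
So the authority prevails.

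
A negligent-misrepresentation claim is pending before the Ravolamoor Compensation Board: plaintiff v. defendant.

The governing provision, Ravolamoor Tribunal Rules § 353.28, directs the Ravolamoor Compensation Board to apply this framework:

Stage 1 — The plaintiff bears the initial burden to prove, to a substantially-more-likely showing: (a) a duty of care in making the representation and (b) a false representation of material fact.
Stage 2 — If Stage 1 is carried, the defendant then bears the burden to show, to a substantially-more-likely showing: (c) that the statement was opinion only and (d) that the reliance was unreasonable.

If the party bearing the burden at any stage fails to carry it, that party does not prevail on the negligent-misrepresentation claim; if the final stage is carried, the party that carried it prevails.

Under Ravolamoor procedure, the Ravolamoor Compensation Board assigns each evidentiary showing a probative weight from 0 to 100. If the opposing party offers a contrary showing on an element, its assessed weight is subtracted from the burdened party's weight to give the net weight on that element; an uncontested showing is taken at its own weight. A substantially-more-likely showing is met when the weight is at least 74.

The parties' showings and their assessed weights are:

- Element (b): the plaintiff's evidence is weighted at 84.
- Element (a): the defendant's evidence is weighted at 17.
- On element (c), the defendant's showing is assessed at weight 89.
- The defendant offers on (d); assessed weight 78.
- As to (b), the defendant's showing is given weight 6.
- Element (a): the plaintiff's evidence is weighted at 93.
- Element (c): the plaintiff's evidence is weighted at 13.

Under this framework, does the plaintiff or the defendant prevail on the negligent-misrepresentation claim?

At Stage 1 the plaintiff must meet a substantially-more-likely showing (weight is at least 74): on (a) the weight is 93 less the opposing 17 gives net 76, which does reach 74, so (a) meets the standard; on (b) the weight is 84 less the opposing 6 gives net 78, ≥ 74, so (b) meets the standard.
  Stage 1 carried; the burden shifts to the defendant.
At Stage 2 the defendant must meet a substantially-more-likely showing (weight is at least 74): on (c) the weight is 89 less the opposing 13 gives net 76, which does reach 74, so (c) meets the standard; on (d) the weight is 78, ≥ 74, so (d) meets the standard.
  The defendant carries the last stage.
All stages carried — the defendant prevails.

defendant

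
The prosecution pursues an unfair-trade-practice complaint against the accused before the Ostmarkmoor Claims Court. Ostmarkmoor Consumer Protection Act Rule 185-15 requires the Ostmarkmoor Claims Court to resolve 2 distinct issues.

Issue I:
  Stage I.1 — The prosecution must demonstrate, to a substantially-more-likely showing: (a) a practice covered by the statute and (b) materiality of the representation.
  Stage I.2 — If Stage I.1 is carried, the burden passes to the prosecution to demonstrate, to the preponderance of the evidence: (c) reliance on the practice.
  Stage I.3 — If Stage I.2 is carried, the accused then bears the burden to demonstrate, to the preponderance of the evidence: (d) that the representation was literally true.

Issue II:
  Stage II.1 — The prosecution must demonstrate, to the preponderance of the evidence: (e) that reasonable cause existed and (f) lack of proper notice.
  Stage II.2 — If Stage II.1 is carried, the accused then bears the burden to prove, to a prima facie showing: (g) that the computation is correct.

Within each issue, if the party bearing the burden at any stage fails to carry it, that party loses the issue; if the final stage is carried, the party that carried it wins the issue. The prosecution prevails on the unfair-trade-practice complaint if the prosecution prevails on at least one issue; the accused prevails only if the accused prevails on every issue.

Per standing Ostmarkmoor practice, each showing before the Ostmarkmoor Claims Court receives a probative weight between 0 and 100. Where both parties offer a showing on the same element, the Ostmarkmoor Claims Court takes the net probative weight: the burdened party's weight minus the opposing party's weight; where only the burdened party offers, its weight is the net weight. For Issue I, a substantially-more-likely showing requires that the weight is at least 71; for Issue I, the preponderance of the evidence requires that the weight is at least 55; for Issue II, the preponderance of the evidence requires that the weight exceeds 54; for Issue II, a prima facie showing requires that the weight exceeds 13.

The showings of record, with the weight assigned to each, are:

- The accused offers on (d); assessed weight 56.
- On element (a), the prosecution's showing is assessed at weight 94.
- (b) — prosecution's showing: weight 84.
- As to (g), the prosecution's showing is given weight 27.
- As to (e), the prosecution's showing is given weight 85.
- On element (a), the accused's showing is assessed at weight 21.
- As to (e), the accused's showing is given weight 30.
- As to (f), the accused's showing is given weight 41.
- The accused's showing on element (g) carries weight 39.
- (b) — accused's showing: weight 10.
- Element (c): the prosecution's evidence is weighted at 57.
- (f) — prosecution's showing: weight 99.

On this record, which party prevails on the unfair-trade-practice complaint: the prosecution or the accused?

prosecution

— Issue I —
At Stage I.1 the prosecution must meet a substantially-more-likely showing (weight is at least 71): on (a) the weight is 94 less the opposing 21 gives net 73, which does reach 71, so (a) meets the standard; on (b) the weight is 84 less the opposing 10 gives net 74, ≥ 71, so (b) meets the standard.
  Stage I.1 carried; the burden remains with the prosecution.
At Stage I.2 the prosecution must meet the preponderance of the evidence (weight is at least 55): on (c) the weight is 57, ≥ 55, so (c) meets the standard.
  All elements met. The burden passes to the accused.
At Stage I.3 the accused must meet the preponderance of the evidence (weight is at least 55): on (d) the weight is 56, which does reach 55, so (d) meets the standard.
  Stage I.3 carried; the final stage is satisfied.
All stages carried — the accused prevails on this issue.
— Issue II —
Stage II.1 (prosecution, the preponderance of the evidence, weight exceeds 54): (e) net 85−30=55 > 54 — meets; (f) net 99−41=58 > 54 — meets.
  The prosecution carries Stage II.1; the accused now bears the burden.
Stage II.2 (accused, a prima facie showing, weight exceeds 13): (g) net 39−27=12 ≤ 13 — fails.
  Not every element is met, so the accused fails to carry Stage II.2.
The analysis ends at Stage II.2; the prosecution prevails on this issue.
Per-issue: Issue I → accused; Issue II → prosecution. The prosecution must prevail on at least one issue; overall, the prosecution prevails.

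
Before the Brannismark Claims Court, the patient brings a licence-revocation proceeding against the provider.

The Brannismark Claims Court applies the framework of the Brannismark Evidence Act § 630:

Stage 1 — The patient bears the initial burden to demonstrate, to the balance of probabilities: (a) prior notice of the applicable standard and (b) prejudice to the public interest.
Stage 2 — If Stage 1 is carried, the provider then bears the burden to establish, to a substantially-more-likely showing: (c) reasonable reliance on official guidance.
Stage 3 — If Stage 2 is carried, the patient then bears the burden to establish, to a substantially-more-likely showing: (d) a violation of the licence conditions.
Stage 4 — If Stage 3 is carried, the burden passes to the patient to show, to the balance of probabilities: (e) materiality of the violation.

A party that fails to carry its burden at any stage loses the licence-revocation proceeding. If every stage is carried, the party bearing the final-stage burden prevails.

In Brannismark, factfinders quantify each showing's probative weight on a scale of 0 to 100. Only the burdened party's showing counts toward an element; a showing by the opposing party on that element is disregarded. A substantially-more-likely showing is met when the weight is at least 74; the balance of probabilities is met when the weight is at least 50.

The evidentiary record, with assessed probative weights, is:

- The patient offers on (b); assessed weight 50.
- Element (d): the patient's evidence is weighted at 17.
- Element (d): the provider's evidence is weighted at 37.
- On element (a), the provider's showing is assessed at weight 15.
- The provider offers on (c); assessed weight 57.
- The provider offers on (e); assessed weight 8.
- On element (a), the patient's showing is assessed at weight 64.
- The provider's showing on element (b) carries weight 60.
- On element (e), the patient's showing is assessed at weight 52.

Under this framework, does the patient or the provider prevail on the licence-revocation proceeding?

patient

Stage 1 (patient, the balance of probabilities, weight is at least 50): (a) 64 (provider's 15 disregarded) ≥ 50 — meets; (b) 50 (provider's 60 disregarded) ≥ 50 — meets.
  The patient carries Stage 1; the provider now bears the burden.
Stage 2 (provider, a substantially-more-likely showing, weight is at least 74): (c) 57 < 74 — fails.
  Stage 2 not carried; the provider fails its burden.
So the patient prevails.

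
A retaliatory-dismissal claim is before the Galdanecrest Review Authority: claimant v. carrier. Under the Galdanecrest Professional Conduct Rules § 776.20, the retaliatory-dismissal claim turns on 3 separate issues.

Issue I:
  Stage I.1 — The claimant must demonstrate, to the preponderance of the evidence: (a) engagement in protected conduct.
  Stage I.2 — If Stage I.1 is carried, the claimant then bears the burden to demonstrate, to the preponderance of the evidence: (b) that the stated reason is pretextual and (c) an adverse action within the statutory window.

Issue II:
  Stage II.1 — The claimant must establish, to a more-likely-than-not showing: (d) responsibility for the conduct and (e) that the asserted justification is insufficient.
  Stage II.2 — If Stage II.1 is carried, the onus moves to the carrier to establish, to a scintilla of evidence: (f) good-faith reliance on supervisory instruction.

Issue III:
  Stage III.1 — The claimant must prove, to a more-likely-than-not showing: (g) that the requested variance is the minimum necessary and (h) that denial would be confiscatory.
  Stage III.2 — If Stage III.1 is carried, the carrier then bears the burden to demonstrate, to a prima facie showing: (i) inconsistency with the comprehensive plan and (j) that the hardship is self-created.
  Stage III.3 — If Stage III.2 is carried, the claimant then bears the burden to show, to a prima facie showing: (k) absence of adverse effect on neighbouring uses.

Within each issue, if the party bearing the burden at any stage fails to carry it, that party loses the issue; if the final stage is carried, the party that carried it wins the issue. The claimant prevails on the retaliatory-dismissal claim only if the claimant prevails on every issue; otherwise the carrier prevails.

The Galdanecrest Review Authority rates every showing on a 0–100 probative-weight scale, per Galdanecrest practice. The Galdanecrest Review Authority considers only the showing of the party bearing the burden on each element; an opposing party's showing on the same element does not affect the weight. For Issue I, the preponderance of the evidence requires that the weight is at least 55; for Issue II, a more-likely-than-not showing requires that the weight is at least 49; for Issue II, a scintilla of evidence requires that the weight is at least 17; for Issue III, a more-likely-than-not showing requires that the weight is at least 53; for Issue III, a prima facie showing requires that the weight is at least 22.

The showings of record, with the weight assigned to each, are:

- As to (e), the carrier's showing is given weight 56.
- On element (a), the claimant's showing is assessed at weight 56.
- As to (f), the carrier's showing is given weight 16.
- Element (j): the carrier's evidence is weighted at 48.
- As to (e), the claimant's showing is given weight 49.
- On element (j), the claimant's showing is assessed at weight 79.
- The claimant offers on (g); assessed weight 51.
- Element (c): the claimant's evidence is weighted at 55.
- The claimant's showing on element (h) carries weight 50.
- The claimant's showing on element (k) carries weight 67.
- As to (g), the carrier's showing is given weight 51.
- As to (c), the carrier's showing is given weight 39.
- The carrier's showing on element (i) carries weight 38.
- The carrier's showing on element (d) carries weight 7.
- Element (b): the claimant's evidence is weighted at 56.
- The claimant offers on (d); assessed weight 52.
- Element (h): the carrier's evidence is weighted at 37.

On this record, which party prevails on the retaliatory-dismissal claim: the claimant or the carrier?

carrier

— Issue I —
At Stage I.1 the claimant must meet the preponderance of the evidence (weight is at least 55): on (a) the weight is 56, which does reach 55, so (a) meets the standard.
  Stage I.1 is satisfied; the claimant continues to bear the burden.
At Stage I.2 the claimant must meet the preponderance of the evidence (weight is at least 55): on (b) the weight is 56, ≥ 55, so (b) meets the standard; on (c) the weight is 55 (the carrier's 39 is given no effect), ≥ 55, so (c) meets the standard.
  All elements met at the final stage.
All stages carried — the claimant prevails on this issue.
— Issue II —
At Stage II.1 the claimant must meet a more-likely-than-not showing (weight is at least 49): on (d) the weight is 52 (the carrier's 7 is given no effect), which does reach 49, so (d) meets the standard; on (e) the weight is 49 (the carrier's 56 is given no effect), ≥ 49, so (e) meets the standard.
  The claimant carries Stage II.1; the carrier now bears the burden.
At Stage II.2 the carrier must meet a scintilla of evidence (weight is at least 17): on (f) the weight is 16, < 17, so (f) does not meet the standard.
  Not every element is met, so the carrier fails to carry Stage II.2.
So the claimant prevails on this issue.
— Issue III —
At Stage III.1 the claimant must meet a more-likely-than-not showing (weight is at least 53): on (g) the weight is 51 (the carrier's 51 is given no effect), < 53, so (g) does not meet the standard; on (h) the weight is 50 (the carrier's 37 is given no effect), which does not reach 53, so (h) does not meet the standard.
  Not every element is met, so the claimant fails to carry Stage III.1.
The analysis ends at Stage III.1; the carrier prevails on this issue.
Per-issue: Issue I → claimant; Issue II → claimant; Issue III → carrier. The claimant must prevail on every issue; overall, the carrier prevails.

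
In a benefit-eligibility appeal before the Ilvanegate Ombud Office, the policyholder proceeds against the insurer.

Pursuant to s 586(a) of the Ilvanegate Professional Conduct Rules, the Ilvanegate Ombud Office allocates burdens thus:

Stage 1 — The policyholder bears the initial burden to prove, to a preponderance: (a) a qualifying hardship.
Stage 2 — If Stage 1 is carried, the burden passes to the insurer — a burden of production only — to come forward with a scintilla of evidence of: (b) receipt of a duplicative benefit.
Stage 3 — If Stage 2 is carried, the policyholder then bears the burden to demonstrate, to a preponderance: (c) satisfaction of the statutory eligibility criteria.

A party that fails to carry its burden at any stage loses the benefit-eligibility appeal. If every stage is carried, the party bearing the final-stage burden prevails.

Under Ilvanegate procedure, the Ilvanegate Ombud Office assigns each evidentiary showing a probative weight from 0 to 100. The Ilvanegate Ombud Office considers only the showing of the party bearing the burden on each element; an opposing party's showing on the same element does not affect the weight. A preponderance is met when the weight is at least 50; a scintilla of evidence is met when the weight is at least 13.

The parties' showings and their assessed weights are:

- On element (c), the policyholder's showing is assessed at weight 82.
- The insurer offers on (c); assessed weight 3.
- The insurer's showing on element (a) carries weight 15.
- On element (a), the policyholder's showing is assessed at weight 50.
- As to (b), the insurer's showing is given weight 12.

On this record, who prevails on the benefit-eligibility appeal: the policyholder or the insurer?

policyholder

Stage 1 (policyholder, a preponderance, weight is at least 50): (a) 50 (insurer's 15 disregarded) ≥ 50 — meets.
  Stage 1 carried; the burden shifts to the insurer.
Stage 2 (insurer, a scintilla of evidence, weight is at least 13): (b) 12 < 13 — fails.
  The insurer does not carry Stage 2.
The analysis ends at Stage 2; the policyholder prevails.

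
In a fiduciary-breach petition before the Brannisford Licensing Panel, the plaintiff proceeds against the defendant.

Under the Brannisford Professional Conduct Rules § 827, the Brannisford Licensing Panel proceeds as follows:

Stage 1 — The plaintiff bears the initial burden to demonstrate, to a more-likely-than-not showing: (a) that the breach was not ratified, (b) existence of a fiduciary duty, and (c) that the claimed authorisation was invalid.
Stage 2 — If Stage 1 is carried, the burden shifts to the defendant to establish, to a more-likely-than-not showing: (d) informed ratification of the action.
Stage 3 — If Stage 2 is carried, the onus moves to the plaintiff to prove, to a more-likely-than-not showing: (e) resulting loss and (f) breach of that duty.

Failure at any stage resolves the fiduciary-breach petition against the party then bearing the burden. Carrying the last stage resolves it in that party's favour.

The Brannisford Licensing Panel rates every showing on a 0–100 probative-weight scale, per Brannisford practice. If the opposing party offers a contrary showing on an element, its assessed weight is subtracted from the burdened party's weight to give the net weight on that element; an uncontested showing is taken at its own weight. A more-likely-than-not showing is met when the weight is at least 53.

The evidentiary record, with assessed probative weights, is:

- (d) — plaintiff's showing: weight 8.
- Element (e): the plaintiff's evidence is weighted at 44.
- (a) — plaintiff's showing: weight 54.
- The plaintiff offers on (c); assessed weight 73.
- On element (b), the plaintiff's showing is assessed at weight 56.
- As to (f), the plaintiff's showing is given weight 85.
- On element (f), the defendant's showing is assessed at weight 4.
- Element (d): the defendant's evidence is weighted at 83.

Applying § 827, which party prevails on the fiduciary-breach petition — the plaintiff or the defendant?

Stage 1 (plaintiff, a more-likely-than-not showing, weight is at least 53): (a) 54 ≥ 53 — meets; (b) 56 ≥ 53 — meets; (c) 73 ≥ 53 — meets.
  Stage 1 carried; the burden shifts to the defendant.
Stage 2 (defendant, a more-likely-than-not showing, weight is at least 53): (d) net 83−8=75 ≥ 53 — meets.
  All elements met. The burden passes to the plaintiff.
Stage 3 (plaintiff, a more-likely-than-not showing, weight is at least 53): (e) 44 < 53 — fails; (f) net 85−4=81 ≥ 53 — meets.
  The plaintiff does not carry Stage 3.
So the defendant prevails.

defendant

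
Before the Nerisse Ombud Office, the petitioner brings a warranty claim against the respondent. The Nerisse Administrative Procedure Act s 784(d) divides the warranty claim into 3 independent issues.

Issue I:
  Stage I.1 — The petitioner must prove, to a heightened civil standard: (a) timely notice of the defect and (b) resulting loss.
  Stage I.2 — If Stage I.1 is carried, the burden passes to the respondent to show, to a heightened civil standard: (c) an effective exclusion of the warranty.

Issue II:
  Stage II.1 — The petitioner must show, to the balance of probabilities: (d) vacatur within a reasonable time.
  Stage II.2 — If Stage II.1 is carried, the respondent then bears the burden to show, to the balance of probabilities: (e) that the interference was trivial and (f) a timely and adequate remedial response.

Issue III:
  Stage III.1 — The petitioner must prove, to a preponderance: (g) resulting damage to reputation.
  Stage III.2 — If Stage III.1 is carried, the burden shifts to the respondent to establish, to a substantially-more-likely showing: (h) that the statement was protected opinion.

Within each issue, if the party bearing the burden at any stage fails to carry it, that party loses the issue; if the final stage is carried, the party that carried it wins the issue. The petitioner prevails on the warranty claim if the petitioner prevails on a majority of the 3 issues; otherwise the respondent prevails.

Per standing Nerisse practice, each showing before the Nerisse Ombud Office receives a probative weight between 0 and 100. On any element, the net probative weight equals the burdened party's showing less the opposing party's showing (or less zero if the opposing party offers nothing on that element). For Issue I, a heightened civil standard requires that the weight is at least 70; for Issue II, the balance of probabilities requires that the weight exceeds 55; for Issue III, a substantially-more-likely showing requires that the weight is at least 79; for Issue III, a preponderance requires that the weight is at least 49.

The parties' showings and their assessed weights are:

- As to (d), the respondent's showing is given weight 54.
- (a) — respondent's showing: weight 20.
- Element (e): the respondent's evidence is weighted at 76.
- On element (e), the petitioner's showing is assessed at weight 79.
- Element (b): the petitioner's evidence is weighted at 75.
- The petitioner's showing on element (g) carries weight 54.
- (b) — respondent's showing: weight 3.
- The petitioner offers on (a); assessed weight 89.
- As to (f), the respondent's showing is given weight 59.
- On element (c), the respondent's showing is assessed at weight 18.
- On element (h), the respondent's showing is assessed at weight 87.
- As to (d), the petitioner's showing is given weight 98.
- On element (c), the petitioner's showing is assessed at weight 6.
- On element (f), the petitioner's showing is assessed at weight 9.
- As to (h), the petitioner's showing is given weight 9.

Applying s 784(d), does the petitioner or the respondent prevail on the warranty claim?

respondent

— Issue I —
Stage I.1 — burden on petitioner; standard: a heightened civil standard (weight is at least 70).
    (a): 89 − 20 = 69 < 70 [not met]
    (b): 75 − 3 = 72 ≥ 70 [met]
  Not every element is met, so the petitioner fails to carry Stage I.1.
So the respondent prevails on this issue.
— Issue II —
At Stage II.1 the petitioner must meet the balance of probabilities (weight exceeds 55): on (d) the weight is 98 less the opposing 54 gives net 44, which does not exceed 55, so (d) does not meet the standard.
  The petitioner does not carry Stage II.1.
The analysis ends at Stage II.1; the respondent prevails on this issue.
— Issue III —
At Stage III.1 the petitioner must meet a preponderance (weight is at least 49): on (g) the weight is 54, ≥ 49, so (g) meets the standard.
  Stage III.1 is satisfied; the onus moves to the respondent.
At Stage III.2 the respondent must meet a substantially-more-likely showing (weight is at least 79): on (h) the weight is 87 less the opposing 9 gives net 78, which does not reach 79, so (h) does not meet the standard.
  Not every element is met, so the respondent fails to carry Stage III.2.
The analysis ends at Stage III.2; the petitioner prevails on this issue.
Per-issue: Issue I → respondent; Issue II → respondent; Issue III → petitioner. The petitioner must prevail on a majority of issues; overall, the respondent prevails.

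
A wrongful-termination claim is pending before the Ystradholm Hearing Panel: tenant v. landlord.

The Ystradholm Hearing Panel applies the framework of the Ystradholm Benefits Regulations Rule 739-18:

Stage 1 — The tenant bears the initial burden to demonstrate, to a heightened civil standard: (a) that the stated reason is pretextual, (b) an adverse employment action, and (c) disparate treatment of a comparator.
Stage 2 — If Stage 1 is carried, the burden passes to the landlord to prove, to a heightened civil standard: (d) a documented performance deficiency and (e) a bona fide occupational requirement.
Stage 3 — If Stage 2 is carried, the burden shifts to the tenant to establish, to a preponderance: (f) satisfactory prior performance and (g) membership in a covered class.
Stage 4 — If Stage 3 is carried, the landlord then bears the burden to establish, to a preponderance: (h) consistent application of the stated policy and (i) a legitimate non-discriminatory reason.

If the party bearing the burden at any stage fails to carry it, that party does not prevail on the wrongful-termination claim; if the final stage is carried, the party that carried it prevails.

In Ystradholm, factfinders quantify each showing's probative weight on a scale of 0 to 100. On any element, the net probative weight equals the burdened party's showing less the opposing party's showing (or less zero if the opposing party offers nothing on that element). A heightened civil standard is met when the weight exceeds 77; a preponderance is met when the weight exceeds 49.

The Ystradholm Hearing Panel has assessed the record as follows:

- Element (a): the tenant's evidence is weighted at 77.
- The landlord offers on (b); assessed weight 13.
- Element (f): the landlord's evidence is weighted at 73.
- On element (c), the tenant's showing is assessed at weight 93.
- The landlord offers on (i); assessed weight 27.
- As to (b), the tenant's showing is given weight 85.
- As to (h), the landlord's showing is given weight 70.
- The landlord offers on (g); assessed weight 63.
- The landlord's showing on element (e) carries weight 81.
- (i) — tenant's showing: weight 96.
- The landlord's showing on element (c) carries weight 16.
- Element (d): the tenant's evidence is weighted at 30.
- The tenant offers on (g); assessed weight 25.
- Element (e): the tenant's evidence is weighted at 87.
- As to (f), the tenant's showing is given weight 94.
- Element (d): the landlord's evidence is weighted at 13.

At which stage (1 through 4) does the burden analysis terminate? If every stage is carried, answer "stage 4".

Stage 1 (tenant, a heightened civil standard, weight exceeds 77): (a) 77 ≤ 77 — fails; (b) net 85−13=72 ≤ 77 — fails; (c) net 93−16=77 ≤ 77 — fails.
  The tenant does not carry Stage 1.
The landlord prevails.

stage 1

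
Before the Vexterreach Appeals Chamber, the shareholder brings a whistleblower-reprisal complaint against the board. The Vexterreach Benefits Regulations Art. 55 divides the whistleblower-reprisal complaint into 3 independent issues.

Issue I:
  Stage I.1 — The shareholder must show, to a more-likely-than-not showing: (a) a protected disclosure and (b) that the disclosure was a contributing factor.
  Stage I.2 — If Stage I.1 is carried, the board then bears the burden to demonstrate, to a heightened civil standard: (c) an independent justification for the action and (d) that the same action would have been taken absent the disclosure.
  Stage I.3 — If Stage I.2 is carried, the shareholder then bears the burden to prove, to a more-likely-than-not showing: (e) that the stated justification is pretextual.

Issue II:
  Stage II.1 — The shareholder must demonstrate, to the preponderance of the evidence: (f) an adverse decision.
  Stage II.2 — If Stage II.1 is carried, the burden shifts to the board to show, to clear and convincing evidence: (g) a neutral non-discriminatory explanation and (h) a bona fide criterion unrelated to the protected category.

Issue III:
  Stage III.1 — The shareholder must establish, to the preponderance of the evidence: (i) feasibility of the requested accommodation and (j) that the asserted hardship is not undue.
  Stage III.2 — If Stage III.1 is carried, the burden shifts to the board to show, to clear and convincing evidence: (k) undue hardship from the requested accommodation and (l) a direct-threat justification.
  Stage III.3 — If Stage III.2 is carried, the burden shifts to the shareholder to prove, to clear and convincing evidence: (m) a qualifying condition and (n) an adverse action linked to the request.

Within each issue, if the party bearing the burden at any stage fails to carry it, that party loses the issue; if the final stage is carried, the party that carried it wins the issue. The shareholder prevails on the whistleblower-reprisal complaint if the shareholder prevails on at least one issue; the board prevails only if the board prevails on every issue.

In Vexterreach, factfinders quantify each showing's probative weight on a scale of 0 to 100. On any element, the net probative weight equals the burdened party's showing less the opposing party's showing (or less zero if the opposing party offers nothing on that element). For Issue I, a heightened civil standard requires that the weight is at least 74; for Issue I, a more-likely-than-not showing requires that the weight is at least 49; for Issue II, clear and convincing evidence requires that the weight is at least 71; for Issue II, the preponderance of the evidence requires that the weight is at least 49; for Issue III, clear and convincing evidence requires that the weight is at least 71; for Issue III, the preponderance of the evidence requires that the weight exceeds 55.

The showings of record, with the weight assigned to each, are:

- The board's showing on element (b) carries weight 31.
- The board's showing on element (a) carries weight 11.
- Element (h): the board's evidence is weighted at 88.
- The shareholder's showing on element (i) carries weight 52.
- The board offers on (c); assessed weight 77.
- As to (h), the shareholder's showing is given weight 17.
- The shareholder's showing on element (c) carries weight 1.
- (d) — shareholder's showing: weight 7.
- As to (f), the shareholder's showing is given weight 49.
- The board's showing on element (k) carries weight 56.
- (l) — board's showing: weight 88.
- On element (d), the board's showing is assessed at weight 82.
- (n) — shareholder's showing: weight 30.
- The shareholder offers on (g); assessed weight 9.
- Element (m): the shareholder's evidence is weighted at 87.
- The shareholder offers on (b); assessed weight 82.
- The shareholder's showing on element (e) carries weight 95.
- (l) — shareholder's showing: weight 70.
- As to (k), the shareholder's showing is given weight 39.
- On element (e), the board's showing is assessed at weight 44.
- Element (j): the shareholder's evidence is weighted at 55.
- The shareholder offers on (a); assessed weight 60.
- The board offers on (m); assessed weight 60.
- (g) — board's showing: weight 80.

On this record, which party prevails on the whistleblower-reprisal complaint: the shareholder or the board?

— Issue I —
Stage I.1 — burden on shareholder; standard: a more-likely-than-not showing (weight is at least 49).
    (a): 60 − 11 = 49 ≥ 49 [met]
    (b): 82 − 31 = 51 ≥ 49 [met]
  The shareholder carries Stage I.1; the board now bears the burden.
Stage I.2 — burden on board; standard: a heightened civil standard (weight is at least 74).
    (c): 77 − 1 = 76 ≥ 74 [met]
    (d): 82 − 7 = 75 ≥ 74 [met]
  Stage I.2 carried; the burden shifts to the shareholder.
Stage I.3 — burden on shareholder; standard: a more-likely-than-not showing (weight is at least 49).
    (e): 95 − 44 = 51 ≥ 49 [met]
  All elements met at the final stage.
With every stage satisfied, the shareholder prevails on this issue.
— Issue II —
Stage II.1 (shareholder, the preponderance of the evidence, weight is at least 49): (f) 49 ≥ 49 — meets.
  Stage II.1 carried; the burden shifts to the board.
Stage II.2 (board, clear and convincing evidence, weight is at least 71): (g) net 80−9=71 ≥ 71 — meets; (h) net 88−17=71 ≥ 71 — meets.
  Stage II.2 carried; the final stage is satisfied.
Every stage carried; the board prevails on this issue.
— Issue III —
Stage III.1 — burden on shareholder; standard: the preponderance of the evidence (weight exceeds 55).
    (i): 52 ≤ 55 [not met]
    (j): 55 ≤ 55 [not met]
  Stage III.1 not carried; the shareholder fails its burden.
So the board prevails on this issue.
Per-issue: Issue I → shareholder; Issue II → board; Issue III → board. The shareholder must prevail on at least one issue; overall, the shareholder prevails.

shareholder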